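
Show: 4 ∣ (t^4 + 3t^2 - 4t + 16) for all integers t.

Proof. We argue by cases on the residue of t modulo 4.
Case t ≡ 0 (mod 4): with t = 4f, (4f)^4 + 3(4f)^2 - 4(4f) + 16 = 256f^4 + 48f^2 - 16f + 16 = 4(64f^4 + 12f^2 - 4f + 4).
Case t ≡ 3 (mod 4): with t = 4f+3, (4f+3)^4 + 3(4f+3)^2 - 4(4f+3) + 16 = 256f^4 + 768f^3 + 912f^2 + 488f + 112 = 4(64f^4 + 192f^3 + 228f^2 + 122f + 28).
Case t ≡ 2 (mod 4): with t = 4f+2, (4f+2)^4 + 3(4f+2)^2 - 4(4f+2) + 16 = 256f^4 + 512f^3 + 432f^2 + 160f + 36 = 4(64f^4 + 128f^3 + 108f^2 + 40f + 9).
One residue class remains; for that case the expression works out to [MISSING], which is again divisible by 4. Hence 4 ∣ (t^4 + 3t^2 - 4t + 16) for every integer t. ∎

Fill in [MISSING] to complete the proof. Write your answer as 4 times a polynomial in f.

Only t ≡ 1 (mod 4) is unaccounted for. Put t = 4f+1:
(4f+1)^4 + 3(4f+1)^2 - 4(4f+1) + 16 expands to 256f^4 + 256f^3 + 144f^2 + 24f + 16,
and factoring out 4 leaves 4(64f^4 + 64f^3 + 36f^2 + 6f + 4).

4(64f^4 + 64f^3 + 36f^2 + 6f + 4)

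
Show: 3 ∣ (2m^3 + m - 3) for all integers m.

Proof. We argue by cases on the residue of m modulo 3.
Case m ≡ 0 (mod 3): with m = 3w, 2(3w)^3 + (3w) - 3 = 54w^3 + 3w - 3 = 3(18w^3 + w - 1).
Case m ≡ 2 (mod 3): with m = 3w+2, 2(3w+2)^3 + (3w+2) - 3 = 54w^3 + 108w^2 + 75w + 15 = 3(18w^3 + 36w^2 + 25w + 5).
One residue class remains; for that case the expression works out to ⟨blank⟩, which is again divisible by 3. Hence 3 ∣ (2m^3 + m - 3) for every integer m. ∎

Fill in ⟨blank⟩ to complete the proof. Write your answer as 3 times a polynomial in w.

3(18w^3 + 18w^2 + 7w)

The residues treated are {0, 2}, so the missing case is m ≡ 1 (mod 3); write m = 3w+1.
Then 2(3w+1)^3 + (3w+1) - 3 = 54w^3 + 54w^2 + 21w = 3(18w^3 + 18w^2 + 7w).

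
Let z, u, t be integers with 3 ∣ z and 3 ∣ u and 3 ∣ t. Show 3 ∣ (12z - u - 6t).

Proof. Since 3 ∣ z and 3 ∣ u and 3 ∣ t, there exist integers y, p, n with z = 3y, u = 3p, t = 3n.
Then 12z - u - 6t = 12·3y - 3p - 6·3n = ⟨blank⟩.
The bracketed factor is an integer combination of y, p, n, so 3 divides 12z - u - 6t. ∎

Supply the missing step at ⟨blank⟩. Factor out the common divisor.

3(-6n - p + 12y)

Pull the common 3 out of every term: 12·3y - 3p - 6·3n = 3(-6n - p + 12y).
-6n - p + 12y is an integer, which exhibits the divisibility.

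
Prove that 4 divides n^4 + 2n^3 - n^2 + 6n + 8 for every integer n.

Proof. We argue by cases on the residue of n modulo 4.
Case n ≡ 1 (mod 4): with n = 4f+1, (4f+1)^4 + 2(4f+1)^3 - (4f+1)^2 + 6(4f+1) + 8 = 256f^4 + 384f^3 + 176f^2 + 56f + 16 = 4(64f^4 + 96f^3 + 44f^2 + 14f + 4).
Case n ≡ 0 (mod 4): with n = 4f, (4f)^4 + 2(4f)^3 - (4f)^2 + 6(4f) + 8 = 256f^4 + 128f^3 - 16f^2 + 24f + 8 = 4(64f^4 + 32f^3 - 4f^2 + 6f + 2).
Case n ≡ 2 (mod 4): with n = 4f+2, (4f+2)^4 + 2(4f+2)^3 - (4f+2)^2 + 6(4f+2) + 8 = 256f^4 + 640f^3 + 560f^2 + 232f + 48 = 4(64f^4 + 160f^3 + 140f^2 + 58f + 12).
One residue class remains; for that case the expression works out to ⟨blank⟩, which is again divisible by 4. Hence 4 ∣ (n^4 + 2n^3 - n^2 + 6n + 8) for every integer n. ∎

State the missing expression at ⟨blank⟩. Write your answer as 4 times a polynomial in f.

Only n ≡ 3 (mod 4) is unaccounted for. Put n = 4f+3:
(4f+3)^4 + 2(4f+3)^3 - (4f+3)^2 + 6(4f+3) + 8 expands to 256f^4 + 896f^3 + 1136f^2 + 648f + 152,
and factoring out 4 leaves 4(64f^4 + 224f^3 + 284f^2 + 162f + 38).

4(64f^4 + 224f^3 + 284f^2 + 162f + 38)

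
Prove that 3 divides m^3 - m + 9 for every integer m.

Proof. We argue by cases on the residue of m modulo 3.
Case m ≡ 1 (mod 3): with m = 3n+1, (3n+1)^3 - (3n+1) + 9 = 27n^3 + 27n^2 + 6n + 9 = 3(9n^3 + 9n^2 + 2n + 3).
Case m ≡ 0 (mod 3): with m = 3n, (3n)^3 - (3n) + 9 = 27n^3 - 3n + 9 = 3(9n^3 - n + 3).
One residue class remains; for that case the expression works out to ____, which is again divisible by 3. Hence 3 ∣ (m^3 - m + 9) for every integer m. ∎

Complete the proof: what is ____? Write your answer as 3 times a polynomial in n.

3(9n^3 + 18n^2 + 11n + 5)

The residues treated are {1, 0}, so the missing case is m ≡ 2 (mod 3); write m = 3n+2.
Then (3n+2)^3 - (3n+2) + 9 = 27n^3 + 54n^2 + 33n + 15 = 3(9n^3 + 18n^2 + 11n + 5).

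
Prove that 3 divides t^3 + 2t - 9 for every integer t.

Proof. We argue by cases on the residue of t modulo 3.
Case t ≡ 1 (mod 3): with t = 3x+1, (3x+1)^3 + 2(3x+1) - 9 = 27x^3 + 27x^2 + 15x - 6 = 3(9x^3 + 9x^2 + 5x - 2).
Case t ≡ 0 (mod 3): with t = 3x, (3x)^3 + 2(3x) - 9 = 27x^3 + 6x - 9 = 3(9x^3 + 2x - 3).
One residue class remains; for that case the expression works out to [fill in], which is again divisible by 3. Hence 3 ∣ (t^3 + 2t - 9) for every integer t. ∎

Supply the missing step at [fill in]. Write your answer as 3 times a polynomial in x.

3(9x^3 + 18x^2 + 14x + 1)

The residues treated are {1, 0}, so the missing case is t ≡ 2 (mod 3); write t = 3x+2.
Then (3x+2)^3 + 2(3x+2) - 9 = 27x^3 + 54x^2 + 42x + 3 = 3(9x^3 + 18x^2 + 14x + 1).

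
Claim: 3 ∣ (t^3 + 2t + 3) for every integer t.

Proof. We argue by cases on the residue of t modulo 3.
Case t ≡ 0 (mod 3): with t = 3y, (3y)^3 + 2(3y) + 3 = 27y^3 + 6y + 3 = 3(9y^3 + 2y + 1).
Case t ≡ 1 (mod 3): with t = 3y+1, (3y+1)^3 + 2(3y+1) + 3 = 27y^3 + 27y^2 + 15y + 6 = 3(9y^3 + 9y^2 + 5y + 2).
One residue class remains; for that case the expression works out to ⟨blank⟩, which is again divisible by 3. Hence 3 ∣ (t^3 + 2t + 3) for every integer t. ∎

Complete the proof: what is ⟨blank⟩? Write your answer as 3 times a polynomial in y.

3(9y^3 + 18y^2 + 14y + 5)

The residues treated are {0, 1}, so the missing case is t ≡ 2 (mod 3); write t = 3y+2.
Then (3y+2)^3 + 2(3y+2) + 3 = 27y^3 + 54y^2 + 42y + 15 = 3(9y^3 + 18y^2 + 14y + 5).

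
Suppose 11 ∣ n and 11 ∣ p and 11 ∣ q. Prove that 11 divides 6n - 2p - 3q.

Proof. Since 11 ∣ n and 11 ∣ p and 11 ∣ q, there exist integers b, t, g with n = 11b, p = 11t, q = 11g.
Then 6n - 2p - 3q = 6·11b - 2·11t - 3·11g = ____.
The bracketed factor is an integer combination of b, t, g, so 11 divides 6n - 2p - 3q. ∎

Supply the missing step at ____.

Pull the common 11 out of every term: 6·11b - 2·11t - 3·11g = 11(6b - 3g - 2t).
6b - 3g - 2t is an integer, which exhibits the divisibility.

11(6b - 3g - 2t)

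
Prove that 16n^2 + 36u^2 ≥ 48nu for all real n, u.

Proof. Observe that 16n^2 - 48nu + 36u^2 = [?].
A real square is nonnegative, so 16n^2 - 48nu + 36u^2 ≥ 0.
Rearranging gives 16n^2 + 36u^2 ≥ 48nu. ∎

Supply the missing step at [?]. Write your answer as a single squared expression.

The leading and trailing coefficients are 4^2 and 6^2, and 48 = 2·4·6, so the trinomial is (4n - 6u)^2.
Hence 16n^2 - 48nu + 36u^2 ≥ 0.

(4n - 6u)^2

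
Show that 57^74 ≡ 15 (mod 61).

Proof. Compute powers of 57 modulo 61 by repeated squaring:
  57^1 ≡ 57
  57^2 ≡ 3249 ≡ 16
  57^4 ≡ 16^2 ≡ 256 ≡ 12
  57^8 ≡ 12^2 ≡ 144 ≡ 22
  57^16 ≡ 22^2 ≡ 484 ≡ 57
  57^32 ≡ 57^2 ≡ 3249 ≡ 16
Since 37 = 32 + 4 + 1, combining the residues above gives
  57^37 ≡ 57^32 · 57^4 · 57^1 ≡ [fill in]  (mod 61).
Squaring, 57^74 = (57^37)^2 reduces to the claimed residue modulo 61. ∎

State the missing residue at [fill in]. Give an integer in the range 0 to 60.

Multiply the listed residues: 16 · 12 · 57 = 192 → 10944.
Reducing modulo 61: 10944 = 179·61 + 25, so 57^37 ≡ 25.

25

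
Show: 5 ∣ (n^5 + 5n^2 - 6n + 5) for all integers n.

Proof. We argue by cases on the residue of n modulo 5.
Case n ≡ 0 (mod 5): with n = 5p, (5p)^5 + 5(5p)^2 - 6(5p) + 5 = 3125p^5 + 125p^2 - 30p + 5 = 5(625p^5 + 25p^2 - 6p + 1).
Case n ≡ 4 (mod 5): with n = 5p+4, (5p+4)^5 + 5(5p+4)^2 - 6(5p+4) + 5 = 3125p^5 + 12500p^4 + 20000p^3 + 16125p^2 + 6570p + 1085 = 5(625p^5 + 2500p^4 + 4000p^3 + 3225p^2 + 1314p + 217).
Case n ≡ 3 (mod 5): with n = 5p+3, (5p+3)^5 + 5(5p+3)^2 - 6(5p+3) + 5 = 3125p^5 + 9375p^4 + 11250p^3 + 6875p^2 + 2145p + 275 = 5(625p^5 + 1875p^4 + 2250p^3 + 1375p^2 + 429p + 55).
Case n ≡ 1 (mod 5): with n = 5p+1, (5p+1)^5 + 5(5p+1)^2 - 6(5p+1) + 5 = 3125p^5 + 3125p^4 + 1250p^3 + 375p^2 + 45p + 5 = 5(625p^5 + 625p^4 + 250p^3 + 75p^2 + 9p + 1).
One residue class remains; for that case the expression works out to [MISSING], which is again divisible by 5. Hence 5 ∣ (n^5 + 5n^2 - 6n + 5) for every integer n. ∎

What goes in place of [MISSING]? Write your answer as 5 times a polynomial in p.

5(625p^5 + 1250p^4 + 1000p^3 + 425p^2 + 94p + 9)

The residues treated are {0, 4, 3, 1}, so the missing case is n ≡ 2 (mod 5); write n = 5p+2.
Then (5p+2)^5 + 5(5p+2)^2 - 6(5p+2) + 5 = 3125p^5 + 6250p^4 + 5000p^3 + 2125p^2 + 470p + 45 = 5(625p^5 + 1250p^4 + 1000p^3 + 425p^2 + 94p + 9).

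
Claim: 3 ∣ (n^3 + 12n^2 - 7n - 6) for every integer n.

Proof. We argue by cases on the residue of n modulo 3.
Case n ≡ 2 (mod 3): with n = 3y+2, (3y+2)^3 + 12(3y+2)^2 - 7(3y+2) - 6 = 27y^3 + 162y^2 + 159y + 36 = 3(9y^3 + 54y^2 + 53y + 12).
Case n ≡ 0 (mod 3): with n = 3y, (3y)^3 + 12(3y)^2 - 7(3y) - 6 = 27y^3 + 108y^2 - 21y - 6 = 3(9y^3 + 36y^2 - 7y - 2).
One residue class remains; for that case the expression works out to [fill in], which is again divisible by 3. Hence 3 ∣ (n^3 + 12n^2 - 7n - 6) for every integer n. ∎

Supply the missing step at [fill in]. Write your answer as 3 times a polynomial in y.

3(9y^3 + 45y^2 + 20y)

The residues treated are {2, 0}, so the missing case is n ≡ 1 (mod 3); write n = 3y+1.
Then (3y+1)^3 + 12(3y+1)^2 - 7(3y+1) - 6 = 27y^3 + 135y^2 + 60y = 3(9y^3 + 45y^2 + 20y).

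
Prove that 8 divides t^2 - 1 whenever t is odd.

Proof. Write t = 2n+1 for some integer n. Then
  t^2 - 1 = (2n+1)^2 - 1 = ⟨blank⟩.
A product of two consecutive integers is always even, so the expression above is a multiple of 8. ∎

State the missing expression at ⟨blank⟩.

4n(n + 1)

(2n+1)^2 - 1 = 4n^2 + 4n + 1 - 1 = 4n^2 + 4n = 4n(n+1).
Since n and n+1 are consecutive, n(n+1) is even, and 4·(even) is a multiple of 8.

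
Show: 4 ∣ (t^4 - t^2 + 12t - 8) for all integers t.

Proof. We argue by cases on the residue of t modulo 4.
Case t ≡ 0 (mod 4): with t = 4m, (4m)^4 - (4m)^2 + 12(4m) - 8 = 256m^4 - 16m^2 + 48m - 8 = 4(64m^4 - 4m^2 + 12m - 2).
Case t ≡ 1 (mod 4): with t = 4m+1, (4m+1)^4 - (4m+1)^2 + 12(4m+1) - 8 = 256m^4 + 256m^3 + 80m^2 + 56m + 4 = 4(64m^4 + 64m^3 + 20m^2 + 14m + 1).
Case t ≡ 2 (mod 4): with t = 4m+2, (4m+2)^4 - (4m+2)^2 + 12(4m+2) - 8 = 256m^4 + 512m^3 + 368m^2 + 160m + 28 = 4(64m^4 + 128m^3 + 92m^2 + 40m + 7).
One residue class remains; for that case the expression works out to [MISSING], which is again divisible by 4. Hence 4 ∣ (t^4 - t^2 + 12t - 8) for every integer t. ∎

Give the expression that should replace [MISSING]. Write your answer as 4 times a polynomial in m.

4(64m^4 + 192m^3 + 212m^2 + 114m + 25)

Only t ≡ 3 (mod 4) is unaccounted for. Put t = 4m+3:
(4m+3)^4 - (4m+3)^2 + 12(4m+3) - 8 expands to 256m^4 + 768m^3 + 848m^2 + 456m + 100,
and factoring out 4 leaves 4(64m^4 + 192m^3 + 212m^2 + 114m + 25).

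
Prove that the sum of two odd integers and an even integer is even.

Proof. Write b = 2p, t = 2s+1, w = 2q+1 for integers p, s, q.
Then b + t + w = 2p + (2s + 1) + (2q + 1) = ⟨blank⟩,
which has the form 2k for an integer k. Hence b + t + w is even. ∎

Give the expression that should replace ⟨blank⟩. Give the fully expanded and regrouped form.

2(p + q + s + 1)

Expanding: 2p + (2s + 1) + (2q + 1) = 2p + 2q + 2s + 2.
Every term is even; pulling out the factor of 2 gives 2(p + q + s + 1).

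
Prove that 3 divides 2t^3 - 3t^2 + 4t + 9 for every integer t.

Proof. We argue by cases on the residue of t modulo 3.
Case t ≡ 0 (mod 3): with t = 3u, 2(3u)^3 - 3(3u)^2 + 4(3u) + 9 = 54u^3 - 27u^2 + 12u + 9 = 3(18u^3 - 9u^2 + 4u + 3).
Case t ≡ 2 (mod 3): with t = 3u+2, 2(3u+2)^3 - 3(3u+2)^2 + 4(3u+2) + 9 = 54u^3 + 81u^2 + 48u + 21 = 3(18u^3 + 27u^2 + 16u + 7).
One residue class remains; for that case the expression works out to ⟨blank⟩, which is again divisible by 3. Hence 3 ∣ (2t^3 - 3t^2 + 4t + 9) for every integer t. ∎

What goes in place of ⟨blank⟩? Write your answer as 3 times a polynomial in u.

3(18u^3 + 9u^2 + 4u + 4)

Only t ≡ 1 (mod 3) is unaccounted for. Put t = 3u+1:
2(3u+1)^3 - 3(3u+1)^2 + 4(3u+1) + 9 expands to 54u^3 + 27u^2 + 12u + 12,
and factoring out 3 leaves 3(18u^3 + 9u^2 + 4u + 4).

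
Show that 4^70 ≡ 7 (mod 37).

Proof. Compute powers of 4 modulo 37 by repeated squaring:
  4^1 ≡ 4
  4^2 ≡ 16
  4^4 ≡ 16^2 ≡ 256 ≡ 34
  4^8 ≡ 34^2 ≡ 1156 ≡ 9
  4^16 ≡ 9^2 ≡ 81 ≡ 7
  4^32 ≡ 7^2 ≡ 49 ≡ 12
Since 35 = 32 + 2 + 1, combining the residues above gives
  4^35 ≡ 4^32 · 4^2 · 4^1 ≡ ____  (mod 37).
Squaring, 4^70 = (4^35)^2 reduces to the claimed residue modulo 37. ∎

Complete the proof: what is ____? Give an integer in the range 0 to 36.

28

4^32 · 4^2 · 4^1 ≡ 12 · 16 · 4 = 768.
768 mod 37 = 28, so 4^35 ≡ 28 (mod 37).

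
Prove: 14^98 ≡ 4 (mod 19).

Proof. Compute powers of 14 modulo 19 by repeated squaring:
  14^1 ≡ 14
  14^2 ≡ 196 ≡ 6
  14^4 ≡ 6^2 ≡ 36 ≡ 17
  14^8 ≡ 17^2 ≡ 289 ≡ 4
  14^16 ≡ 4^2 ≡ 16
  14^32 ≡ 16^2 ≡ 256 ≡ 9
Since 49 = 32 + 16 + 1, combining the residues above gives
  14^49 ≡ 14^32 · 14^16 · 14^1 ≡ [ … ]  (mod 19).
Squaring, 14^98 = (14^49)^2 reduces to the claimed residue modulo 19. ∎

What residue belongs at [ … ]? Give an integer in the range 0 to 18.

2

14^32 · 14^16 · 14^1 ≡ 9 · 16 · 14 = 2016.
2016 mod 19 = 2, so 14^49 ≡ 2 (mod 19).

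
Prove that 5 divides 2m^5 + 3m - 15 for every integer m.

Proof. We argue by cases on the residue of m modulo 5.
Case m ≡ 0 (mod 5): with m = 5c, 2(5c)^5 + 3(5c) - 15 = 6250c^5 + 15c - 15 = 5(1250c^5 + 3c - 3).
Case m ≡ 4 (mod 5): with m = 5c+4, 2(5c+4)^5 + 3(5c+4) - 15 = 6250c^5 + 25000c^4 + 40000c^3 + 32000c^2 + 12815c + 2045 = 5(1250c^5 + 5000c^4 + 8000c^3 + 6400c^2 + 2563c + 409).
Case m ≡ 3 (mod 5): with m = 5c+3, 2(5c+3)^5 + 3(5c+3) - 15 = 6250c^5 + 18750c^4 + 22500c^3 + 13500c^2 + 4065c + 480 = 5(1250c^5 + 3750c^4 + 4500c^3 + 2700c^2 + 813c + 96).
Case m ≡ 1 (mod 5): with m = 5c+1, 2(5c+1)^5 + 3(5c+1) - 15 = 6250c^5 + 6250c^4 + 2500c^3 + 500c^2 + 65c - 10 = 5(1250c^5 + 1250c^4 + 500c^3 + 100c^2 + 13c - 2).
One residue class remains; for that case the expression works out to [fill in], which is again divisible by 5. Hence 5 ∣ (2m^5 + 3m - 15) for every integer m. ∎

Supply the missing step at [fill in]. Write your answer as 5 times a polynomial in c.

5(1250c^5 + 2500c^4 + 2000c^3 + 800c^2 + 163c + 11)

The residues treated are {0, 4, 3, 1}, so the missing case is m ≡ 2 (mod 5); write m = 5c+2.
Then 2(5c+2)^5 + 3(5c+2) - 15 = 6250c^5 + 12500c^4 + 10000c^3 + 4000c^2 + 815c + 55 = 5(1250c^5 + 2500c^4 + 2000c^3 + 800c^2 + 163c + 11).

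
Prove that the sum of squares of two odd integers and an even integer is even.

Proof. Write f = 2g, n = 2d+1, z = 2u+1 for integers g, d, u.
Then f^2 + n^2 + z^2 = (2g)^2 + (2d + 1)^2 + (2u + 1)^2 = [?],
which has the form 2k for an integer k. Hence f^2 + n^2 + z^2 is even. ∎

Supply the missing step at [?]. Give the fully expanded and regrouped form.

Expanding: (2g)^2 + (2d + 1)^2 + (2u + 1)^2 = 4d^2 + 4d + 4g^2 + 4u^2 + 4u + 2.
Every term is even; pulling out the factor of 2 gives 2(2d^2 + 2d + 2g^2 + 2u^2 + 2u + 1).

2(2d^2 + 2d + 2g^2 + 2u^2 + 2u + 1)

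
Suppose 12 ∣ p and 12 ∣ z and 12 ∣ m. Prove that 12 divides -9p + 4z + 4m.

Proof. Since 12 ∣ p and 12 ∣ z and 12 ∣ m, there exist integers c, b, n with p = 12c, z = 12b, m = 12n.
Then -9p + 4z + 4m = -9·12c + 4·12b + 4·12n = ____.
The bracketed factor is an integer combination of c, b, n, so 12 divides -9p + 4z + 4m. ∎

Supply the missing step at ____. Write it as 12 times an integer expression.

12(4b - 9c + 4n)

Each term has a factor of 12: -9·12c + 4·12b + 4·12n = 12·(4b - 9c + 4n).
Since 4b - 9c + 4n is an integer, 12 ∣ (-9p + 4z + 4m).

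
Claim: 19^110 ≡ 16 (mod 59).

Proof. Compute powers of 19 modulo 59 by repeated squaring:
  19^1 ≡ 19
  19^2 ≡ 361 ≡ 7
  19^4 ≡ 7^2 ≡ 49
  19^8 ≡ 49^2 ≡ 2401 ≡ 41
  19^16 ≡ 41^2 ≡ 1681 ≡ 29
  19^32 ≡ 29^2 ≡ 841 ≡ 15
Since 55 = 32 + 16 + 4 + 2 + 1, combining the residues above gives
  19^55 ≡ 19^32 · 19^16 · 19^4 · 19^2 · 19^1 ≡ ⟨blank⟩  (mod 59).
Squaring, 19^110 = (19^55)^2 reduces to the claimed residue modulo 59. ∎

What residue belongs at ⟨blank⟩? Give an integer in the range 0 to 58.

4

19^32 · 19^16 · 19^4 · 19^2 · 19^1 ≡ 15 · 29 · 49 · 7 · 19 = 2834895.
2834895 mod 59 = 4, so 19^55 ≡ 4 (mod 59).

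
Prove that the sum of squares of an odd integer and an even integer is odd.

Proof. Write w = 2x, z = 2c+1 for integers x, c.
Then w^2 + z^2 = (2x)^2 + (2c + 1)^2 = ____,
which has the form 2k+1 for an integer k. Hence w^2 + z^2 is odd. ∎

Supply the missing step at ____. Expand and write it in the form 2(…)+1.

Expanding: (2x)^2 + (2c + 1)^2 = 4c^2 + 4c + 4x^2 + 1.
Every term except the constant is even, so this is 2(2c^2 + 2c + 2x^2) + 1,
and 2c^2 + 2c + 2x^2 ∈ ℤ gives the required form.

2(2c^2 + 2c + 2x^2) + 1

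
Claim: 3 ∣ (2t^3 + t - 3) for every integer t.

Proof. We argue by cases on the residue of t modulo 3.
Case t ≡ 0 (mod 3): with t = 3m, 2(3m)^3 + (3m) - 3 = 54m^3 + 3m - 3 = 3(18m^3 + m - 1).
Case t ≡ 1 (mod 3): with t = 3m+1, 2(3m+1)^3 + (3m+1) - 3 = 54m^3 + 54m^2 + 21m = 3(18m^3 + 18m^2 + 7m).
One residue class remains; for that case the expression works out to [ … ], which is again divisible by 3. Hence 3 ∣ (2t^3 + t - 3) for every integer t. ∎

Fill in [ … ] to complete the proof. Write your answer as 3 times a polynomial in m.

The residues treated are {0, 1}, so the missing case is t ≡ 2 (mod 3); write t = 3m+2.
Then 2(3m+2)^3 + (3m+2) - 3 = 54m^3 + 108m^2 + 75m + 15 = 3(18m^3 + 36m^2 + 25m + 5).

3(18m^3 + 36m^2 + 25m + 5)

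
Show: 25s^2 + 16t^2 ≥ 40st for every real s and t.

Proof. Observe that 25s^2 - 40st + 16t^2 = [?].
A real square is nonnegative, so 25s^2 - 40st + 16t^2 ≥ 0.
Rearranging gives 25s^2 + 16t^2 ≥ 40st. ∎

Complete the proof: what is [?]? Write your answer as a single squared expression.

The leading and trailing coefficients are 5^2 and 4^2, and 40 = 2·5·4, so the trinomial is (5s - 4t)^2.
Hence 25s^2 - 40st + 16t^2 ≥ 0.

(5s - 4t)^2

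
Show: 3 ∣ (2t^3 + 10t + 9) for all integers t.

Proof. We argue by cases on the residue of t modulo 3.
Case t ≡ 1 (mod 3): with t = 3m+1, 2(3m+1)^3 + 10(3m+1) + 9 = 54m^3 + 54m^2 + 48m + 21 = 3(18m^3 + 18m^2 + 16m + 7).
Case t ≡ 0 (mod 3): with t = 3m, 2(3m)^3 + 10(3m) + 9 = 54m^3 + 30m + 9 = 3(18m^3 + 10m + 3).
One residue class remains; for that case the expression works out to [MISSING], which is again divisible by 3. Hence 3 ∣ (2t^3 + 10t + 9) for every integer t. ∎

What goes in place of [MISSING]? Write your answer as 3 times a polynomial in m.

The residues treated are {1, 0}, so the missing case is t ≡ 2 (mod 3); write t = 3m+2.
Then 2(3m+2)^3 + 10(3m+2) + 9 = 54m^3 + 108m^2 + 102m + 45 = 3(18m^3 + 36m^2 + 34m + 15).

3(18m^3 + 36m^2 + 34m + 15)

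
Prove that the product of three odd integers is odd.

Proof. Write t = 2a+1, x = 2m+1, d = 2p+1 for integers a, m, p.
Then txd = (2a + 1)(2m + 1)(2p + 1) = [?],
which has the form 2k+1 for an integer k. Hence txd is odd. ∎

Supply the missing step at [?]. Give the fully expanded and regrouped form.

2(4amp + 2am + 2ap + a + 2mp + m + p) + 1

Expanding: (2a + 1)(2m + 1)(2p + 1) = 8amp + 4am + 4ap + 2a + 4mp + 2m + 2p + 1.
Every term except the constant is even, so this is 2(4amp + 2am + 2ap + a + 2mp + m + p) + 1,
and 4amp + 2am + 2ap + a + 2mp + m + p ∈ ℤ gives the required form.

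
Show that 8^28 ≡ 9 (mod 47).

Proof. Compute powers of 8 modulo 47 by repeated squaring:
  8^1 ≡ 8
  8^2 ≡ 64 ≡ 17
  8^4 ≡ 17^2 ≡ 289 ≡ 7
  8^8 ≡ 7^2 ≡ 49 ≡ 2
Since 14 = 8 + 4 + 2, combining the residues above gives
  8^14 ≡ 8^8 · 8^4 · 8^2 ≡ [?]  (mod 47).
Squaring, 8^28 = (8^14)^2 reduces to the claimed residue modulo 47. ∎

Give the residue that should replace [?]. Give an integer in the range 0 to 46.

8^8 · 8^4 · 8^2 ≡ 2 · 7 · 17 = 238.
238 mod 47 = 3, so 8^14 ≡ 3 (mod 47).

3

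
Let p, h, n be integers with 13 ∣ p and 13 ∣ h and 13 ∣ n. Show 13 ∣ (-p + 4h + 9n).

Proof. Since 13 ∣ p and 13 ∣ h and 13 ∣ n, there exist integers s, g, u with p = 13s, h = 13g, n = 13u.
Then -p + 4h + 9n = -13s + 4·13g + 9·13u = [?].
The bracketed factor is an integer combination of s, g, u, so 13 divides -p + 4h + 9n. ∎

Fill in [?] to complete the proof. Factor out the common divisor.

13(4g - s + 9u)

Pull the common 13 out of every term: -13s + 4·13g + 9·13u = 13(4g - s + 9u).
4g - s + 9u is an integer, which exhibits the divisibility.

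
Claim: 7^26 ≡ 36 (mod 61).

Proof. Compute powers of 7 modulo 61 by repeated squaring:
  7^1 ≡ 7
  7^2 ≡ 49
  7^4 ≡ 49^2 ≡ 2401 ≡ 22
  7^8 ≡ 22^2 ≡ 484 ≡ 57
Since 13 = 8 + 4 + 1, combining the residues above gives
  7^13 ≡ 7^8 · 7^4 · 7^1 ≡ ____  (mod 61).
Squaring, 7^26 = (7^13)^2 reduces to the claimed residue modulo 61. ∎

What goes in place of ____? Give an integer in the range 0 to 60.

7^8 · 7^4 · 7^1 ≡ 57 · 22 · 7 = 8778.
8778 mod 61 = 55, so 7^13 ≡ 55 (mod 61).

55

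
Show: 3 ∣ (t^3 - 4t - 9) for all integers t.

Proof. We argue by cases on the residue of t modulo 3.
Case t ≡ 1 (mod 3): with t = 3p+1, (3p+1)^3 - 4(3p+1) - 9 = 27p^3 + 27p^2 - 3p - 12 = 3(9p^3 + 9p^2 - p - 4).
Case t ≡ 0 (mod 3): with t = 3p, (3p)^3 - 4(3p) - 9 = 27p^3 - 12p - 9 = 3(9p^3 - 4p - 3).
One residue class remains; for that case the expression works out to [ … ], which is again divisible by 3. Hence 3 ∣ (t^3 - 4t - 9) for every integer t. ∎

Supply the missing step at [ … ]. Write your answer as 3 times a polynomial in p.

3(9p^3 + 18p^2 + 8p - 3)

The residues treated are {1, 0}, so the missing case is t ≡ 2 (mod 3); write t = 3p+2.
Then (3p+2)^3 - 4(3p+2) - 9 = 27p^3 + 54p^2 + 24p - 9 = 3(9p^3 + 18p^2 + 8p - 3).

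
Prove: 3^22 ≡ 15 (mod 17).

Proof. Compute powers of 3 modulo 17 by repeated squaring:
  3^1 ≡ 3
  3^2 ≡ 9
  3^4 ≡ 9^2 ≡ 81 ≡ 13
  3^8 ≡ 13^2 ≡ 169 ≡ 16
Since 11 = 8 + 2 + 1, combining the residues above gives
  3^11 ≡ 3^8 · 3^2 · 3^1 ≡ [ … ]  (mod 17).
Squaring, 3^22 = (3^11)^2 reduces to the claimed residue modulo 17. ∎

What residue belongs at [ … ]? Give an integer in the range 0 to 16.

Multiply the listed residues: 16 · 9 · 3 = 144 → 432.
Reducing modulo 17: 432 = 25·17 + 7, so 3^11 ≡ 7.

7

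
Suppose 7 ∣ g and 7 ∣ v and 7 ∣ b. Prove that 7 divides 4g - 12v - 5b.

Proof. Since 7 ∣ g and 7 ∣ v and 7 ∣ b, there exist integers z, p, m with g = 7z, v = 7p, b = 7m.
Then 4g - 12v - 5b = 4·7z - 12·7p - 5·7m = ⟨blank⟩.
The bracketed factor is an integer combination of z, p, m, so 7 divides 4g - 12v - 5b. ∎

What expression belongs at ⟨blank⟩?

7(-5m - 12p + 4z)

Pull the common 7 out of every term: 4·7z - 12·7p - 5·7m = 7(-5m - 12p + 4z).
-5m - 12p + 4z is an integer, which exhibits the divisibility.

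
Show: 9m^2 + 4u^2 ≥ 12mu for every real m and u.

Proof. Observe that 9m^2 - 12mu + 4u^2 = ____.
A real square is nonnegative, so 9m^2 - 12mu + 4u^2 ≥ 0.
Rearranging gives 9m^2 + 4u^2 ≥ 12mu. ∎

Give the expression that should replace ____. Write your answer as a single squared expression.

The leading and trailing coefficients are 3^2 and 2^2, and 12 = 2·3·2, so the trinomial is (3m - 2u)^2.
Hence 9m^2 - 12mu + 4u^2 ≥ 0.

(3m - 2u)^2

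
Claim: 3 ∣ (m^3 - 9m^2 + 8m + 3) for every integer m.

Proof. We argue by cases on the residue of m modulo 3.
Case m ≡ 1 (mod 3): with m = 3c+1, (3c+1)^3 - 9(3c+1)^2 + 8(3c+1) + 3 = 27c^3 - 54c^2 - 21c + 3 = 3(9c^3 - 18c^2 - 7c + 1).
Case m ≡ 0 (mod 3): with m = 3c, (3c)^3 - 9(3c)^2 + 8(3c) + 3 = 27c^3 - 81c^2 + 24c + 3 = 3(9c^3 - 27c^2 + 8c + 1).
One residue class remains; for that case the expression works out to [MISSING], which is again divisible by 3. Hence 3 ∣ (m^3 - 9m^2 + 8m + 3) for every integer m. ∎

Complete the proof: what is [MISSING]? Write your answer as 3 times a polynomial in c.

The residues treated are {1, 0}, so the missing case is m ≡ 2 (mod 3); write m = 3c+2.
Then (3c+2)^3 - 9(3c+2)^2 + 8(3c+2) + 3 = 27c^3 - 27c^2 - 48c - 9 = 3(9c^3 - 9c^2 - 16c - 3).

3(9c^3 - 9c^2 - 16c - 3)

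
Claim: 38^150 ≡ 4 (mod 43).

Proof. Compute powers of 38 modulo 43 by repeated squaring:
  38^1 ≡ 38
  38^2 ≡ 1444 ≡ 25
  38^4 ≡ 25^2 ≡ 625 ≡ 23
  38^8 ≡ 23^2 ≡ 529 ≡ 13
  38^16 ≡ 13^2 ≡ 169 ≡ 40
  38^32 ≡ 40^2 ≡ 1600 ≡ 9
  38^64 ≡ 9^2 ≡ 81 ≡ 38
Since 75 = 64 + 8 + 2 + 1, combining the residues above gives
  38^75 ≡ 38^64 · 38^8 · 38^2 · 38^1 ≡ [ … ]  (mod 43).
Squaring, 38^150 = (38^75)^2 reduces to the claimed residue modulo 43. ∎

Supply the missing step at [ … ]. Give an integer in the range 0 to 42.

41

38^64 · 38^8 · 38^2 · 38^1 ≡ 38 · 13 · 25 · 38 = 469300.
469300 mod 43 = 41, so 38^75 ≡ 41 (mod 43).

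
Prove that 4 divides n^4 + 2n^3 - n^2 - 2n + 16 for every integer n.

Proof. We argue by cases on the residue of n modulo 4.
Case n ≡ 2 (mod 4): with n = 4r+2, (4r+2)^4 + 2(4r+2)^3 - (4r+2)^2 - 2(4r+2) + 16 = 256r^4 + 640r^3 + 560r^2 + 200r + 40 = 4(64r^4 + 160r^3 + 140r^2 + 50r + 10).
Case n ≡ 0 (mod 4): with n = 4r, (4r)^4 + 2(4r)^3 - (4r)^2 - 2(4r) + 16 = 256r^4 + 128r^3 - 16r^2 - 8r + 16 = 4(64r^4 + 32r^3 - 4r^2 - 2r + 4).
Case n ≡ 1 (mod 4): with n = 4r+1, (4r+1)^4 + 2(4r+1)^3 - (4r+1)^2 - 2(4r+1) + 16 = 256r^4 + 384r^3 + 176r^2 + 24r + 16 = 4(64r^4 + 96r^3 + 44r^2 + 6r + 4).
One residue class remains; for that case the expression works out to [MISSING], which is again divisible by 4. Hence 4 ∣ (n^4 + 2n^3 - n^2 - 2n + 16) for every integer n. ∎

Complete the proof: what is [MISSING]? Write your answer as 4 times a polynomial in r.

The residues treated are {2, 0, 1}, so the missing case is n ≡ 3 (mod 4); write n = 4r+3.
Then (4r+3)^4 + 2(4r+3)^3 - (4r+3)^2 - 2(4r+3) + 16 = 256r^4 + 896r^3 + 1136r^2 + 616r + 136 = 4(64r^4 + 224r^3 + 284r^2 + 154r + 34).

4(64r^4 + 224r^3 + 284r^2 + 154r + 34)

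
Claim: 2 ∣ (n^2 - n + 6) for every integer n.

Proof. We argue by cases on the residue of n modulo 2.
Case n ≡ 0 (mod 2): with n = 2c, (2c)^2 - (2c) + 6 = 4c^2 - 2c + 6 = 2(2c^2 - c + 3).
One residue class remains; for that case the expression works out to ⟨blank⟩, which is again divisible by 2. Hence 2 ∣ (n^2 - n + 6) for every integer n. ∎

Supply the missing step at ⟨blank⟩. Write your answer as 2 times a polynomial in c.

2(2c^2 + c + 3)

Only n ≡ 1 (mod 2) is unaccounted for. Put n = 2c+1:
(2c+1)^2 - (2c+1) + 6 expands to 4c^2 + 2c + 6,
and factoring out 2 leaves 2(2c^2 + c + 3).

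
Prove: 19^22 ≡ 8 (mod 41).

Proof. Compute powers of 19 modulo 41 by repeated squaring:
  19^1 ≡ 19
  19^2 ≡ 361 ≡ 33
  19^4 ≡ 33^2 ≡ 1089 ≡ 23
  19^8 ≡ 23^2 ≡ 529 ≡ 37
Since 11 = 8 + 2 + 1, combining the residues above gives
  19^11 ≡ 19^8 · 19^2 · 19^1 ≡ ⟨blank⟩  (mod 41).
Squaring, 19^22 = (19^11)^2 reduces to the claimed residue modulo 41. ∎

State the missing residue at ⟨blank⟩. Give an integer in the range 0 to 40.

19^8 · 19^2 · 19^1 ≡ 37 · 33 · 19 = 23199.
23199 mod 41 = 34, so 19^11 ≡ 34 (mod 41).

34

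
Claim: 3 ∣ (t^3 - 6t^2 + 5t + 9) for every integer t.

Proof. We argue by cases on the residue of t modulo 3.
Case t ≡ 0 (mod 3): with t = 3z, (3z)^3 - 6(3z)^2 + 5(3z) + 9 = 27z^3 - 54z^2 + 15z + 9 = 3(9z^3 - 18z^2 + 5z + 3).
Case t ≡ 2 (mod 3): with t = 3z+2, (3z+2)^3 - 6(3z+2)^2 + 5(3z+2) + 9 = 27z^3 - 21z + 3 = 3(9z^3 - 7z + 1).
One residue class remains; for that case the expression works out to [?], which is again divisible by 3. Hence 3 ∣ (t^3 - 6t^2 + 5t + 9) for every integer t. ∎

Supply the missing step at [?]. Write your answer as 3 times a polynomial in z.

3(9z^3 - 9z^2 - 4z + 3)

The residues treated are {0, 2}, so the missing case is t ≡ 1 (mod 3); write t = 3z+1.
Then (3z+1)^3 - 6(3z+1)^2 + 5(3z+1) + 9 = 27z^3 - 27z^2 - 12z + 9 = 3(9z^3 - 9z^2 - 4z + 3).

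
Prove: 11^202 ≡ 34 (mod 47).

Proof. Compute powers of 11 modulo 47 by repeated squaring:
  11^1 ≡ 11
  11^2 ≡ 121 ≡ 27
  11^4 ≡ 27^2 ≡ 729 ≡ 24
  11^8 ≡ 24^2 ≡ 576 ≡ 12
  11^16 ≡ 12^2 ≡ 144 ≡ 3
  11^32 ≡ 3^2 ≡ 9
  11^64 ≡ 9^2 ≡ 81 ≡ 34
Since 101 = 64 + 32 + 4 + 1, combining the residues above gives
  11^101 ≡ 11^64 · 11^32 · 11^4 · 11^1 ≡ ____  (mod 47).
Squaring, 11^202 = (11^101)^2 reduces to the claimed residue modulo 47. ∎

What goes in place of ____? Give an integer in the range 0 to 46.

38

Multiply the listed residues: 34 · 9 · 24 · 11 = 306 → 7344 → 80784.
Reducing modulo 47: 80784 = 1718·47 + 38, so 11^101 ≡ 38.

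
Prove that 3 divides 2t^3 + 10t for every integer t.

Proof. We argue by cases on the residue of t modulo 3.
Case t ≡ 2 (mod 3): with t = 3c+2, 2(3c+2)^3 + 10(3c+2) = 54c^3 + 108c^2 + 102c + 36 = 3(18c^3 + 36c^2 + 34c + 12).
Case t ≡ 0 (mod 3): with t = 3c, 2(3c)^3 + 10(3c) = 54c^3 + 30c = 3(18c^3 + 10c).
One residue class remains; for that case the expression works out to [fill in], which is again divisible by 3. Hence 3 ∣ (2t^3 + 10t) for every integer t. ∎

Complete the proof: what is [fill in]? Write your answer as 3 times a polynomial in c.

3(18c^3 + 18c^2 + 16c + 4)

Only t ≡ 1 (mod 3) is unaccounted for. Put t = 3c+1:
2(3c+1)^3 + 10(3c+1) expands to 54c^3 + 54c^2 + 48c + 12,
and factoring out 3 leaves 3(18c^3 + 18c^2 + 16c + 4).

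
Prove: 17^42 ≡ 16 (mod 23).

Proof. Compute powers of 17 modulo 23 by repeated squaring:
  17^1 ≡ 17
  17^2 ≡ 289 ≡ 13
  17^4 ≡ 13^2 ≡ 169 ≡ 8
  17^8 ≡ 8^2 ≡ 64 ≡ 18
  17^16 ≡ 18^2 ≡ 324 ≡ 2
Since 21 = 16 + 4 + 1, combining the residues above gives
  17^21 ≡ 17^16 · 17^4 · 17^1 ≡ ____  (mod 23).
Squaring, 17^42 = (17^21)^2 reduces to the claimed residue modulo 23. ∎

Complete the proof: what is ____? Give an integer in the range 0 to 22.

19

Multiply the listed residues: 2 · 8 · 17 = 16 → 272.
Reducing modulo 23: 272 = 11·23 + 19, so 17^21 ≡ 19.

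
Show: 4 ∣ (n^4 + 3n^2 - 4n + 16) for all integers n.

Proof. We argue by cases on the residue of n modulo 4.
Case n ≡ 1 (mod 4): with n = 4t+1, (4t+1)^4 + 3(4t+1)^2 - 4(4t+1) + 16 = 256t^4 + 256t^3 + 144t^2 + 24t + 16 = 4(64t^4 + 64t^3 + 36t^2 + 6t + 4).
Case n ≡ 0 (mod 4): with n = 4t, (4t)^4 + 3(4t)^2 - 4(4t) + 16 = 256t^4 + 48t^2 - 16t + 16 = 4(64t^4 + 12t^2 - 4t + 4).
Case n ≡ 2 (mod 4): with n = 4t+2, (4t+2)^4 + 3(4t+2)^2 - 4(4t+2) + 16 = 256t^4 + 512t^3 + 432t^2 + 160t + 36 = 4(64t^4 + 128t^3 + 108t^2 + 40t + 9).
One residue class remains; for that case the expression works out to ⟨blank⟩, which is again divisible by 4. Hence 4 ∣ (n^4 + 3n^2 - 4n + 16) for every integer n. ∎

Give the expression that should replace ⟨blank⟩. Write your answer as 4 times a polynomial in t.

The residues treated are {1, 0, 2}, so the missing case is n ≡ 3 (mod 4); write n = 4t+3.
Then (4t+3)^4 + 3(4t+3)^2 - 4(4t+3) + 16 = 256t^4 + 768t^3 + 912t^2 + 488t + 112 = 4(64t^4 + 192t^3 + 228t^2 + 122t + 28).

4(64t^4 + 192t^3 + 228t^2 + 122t + 28)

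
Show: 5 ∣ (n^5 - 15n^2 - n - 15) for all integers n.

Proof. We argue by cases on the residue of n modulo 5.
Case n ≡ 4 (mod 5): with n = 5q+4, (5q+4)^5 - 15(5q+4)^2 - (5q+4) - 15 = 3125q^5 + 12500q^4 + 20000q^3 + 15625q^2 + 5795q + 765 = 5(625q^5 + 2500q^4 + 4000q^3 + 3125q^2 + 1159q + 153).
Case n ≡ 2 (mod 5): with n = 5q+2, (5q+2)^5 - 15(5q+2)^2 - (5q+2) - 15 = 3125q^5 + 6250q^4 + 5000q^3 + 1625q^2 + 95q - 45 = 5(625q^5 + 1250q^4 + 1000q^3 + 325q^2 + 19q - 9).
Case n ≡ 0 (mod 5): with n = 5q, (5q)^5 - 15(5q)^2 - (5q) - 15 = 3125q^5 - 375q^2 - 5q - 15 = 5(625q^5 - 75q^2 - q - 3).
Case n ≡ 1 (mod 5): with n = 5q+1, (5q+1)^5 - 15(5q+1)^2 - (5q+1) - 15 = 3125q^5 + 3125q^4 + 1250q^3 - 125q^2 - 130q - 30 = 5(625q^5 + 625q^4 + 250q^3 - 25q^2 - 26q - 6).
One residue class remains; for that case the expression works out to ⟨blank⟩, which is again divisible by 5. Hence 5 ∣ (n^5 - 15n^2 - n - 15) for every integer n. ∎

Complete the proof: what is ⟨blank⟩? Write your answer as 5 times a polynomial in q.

The residues treated are {4, 2, 0, 1}, so the missing case is n ≡ 3 (mod 5); write n = 5q+3.
Then (5q+3)^5 - 15(5q+3)^2 - (5q+3) - 15 = 3125q^5 + 9375q^4 + 11250q^3 + 6375q^2 + 1570q + 90 = 5(625q^5 + 1875q^4 + 2250q^3 + 1275q^2 + 314q + 18).

5(625q^5 + 1875q^4 + 2250q^3 + 1275q^2 + 314q + 18)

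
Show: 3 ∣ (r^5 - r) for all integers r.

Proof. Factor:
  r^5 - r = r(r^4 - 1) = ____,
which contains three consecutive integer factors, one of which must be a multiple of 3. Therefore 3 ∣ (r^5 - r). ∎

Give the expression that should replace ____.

r^4 - 1 = (r^2 - 1)(r^2 + 1), and r^2 - 1 = (r-1)(r+1).
So r(r^4 - 1) = (r - 1)r(r + 1)(r^2 + 1).

(r - 1)r(r + 1)(r^2 + 1)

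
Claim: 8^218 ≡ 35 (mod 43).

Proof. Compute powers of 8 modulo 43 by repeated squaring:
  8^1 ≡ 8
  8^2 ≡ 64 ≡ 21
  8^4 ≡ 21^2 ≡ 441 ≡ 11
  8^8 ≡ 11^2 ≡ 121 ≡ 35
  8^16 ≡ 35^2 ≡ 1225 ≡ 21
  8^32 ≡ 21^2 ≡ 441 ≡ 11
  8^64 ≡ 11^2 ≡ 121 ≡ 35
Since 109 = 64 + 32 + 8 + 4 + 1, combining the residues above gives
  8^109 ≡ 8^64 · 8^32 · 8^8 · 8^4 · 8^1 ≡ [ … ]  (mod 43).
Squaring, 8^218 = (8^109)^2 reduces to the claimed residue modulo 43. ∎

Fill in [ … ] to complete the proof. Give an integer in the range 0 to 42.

32

8^64 · 8^32 · 8^8 · 8^4 · 8^1 ≡ 35 · 11 · 35 · 11 · 8 = 1185800.
1185800 mod 43 = 32, so 8^109 ≡ 32 (mod 43).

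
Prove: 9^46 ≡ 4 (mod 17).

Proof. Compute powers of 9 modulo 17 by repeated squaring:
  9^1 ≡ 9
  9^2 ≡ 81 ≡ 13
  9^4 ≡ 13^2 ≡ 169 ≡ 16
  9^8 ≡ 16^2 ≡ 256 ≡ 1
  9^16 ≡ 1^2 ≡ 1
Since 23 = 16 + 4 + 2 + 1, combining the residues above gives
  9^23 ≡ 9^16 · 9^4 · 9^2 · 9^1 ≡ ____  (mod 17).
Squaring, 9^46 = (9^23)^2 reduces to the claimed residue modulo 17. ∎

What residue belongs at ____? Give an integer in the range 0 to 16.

2

9^16 · 9^4 · 9^2 · 9^1 ≡ 1 · 16 · 13 · 9 = 1872.
1872 mod 17 = 2, so 9^23 ≡ 2 (mod 17).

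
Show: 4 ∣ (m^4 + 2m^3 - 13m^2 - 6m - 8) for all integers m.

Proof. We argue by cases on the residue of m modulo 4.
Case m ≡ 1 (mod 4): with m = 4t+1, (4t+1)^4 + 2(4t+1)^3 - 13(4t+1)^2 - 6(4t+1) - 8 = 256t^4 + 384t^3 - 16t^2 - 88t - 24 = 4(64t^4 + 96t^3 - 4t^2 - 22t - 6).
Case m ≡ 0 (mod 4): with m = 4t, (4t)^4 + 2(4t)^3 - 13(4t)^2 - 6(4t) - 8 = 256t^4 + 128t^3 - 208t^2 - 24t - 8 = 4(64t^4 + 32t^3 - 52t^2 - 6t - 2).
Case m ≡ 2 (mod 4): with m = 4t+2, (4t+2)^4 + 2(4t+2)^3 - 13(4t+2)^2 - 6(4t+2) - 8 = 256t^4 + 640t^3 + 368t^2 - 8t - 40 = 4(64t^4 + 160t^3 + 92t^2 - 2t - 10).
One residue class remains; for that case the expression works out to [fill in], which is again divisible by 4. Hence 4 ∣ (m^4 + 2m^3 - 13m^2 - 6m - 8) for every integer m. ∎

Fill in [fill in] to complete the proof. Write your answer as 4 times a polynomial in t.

4(64t^4 + 224t^3 + 236t^2 + 78t - 2)

The residues treated are {1, 0, 2}, so the missing case is m ≡ 3 (mod 4); write m = 4t+3.
Then (4t+3)^4 + 2(4t+3)^3 - 13(4t+3)^2 - 6(4t+3) - 8 = 256t^4 + 896t^3 + 944t^2 + 312t - 8 = 4(64t^4 + 224t^3 + 236t^2 + 78t - 2).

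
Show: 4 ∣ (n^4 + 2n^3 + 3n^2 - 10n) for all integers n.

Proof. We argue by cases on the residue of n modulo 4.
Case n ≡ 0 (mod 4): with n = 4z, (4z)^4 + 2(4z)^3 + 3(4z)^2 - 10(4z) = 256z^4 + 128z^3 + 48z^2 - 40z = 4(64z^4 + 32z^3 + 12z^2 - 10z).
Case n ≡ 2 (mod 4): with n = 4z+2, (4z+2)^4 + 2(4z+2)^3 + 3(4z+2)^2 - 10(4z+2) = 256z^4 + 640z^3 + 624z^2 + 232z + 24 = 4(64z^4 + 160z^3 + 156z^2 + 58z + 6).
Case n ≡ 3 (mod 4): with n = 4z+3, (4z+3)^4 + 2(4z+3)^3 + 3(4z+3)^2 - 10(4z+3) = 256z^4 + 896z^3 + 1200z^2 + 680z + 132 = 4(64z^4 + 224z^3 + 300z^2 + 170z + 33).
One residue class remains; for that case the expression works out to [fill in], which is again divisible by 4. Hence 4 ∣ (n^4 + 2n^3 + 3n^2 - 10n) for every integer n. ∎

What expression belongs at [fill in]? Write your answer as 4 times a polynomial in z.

The residues treated are {0, 2, 3}, so the missing case is n ≡ 1 (mod 4); write n = 4z+1.
Then (4z+1)^4 + 2(4z+1)^3 + 3(4z+1)^2 - 10(4z+1) = 256z^4 + 384z^3 + 240z^2 + 24z - 4 = 4(64z^4 + 96z^3 + 60z^2 + 6z - 1).

4(64z^4 + 96z^3 + 60z^2 + 6z - 1)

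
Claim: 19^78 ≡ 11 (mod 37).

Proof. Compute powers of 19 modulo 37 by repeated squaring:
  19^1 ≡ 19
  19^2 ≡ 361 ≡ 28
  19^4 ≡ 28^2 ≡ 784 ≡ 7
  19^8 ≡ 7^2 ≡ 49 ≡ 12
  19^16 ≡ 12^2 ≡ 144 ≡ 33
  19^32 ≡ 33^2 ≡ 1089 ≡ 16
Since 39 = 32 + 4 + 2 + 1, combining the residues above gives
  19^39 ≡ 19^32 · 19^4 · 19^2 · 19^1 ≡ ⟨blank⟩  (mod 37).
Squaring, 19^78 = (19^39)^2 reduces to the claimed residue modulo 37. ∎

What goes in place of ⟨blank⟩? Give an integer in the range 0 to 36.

14

Multiply the listed residues: 16 · 7 · 28 · 19 = 112 → 3136 → 59584.
Reducing modulo 37: 59584 = 1610·37 + 14, so 19^39 ≡ 14.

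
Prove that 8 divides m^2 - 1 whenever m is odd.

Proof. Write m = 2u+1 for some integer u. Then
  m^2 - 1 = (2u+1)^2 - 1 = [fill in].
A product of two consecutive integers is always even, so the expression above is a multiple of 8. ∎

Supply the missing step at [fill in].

4u(u + 1)

(2u+1)^2 - 1 = 4u^2 + 4u + 1 - 1 = 4u^2 + 4u = 4u(u+1).
Since u and u+1 are consecutive, u(u+1) is even, and 4·(even) is a multiple of 8.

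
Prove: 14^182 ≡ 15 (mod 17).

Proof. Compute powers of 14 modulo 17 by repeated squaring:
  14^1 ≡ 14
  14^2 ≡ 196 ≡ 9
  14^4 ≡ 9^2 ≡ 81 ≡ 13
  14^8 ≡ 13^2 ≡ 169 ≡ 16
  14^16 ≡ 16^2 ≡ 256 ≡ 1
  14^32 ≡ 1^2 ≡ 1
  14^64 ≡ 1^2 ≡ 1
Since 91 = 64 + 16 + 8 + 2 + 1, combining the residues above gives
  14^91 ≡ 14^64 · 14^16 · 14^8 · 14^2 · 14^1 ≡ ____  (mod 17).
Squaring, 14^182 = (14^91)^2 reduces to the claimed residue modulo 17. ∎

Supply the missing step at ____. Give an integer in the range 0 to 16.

10

14^64 · 14^16 · 14^8 · 14^2 · 14^1 ≡ 1 · 1 · 16 · 9 · 14 = 2016.
2016 mod 17 = 10, so 14^91 ≡ 10 (mod 17).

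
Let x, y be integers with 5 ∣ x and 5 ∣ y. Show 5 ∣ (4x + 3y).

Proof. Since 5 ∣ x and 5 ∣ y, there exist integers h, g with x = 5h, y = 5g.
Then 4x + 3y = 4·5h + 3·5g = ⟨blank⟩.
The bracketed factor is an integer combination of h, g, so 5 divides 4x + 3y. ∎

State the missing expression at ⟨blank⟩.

Each term has a factor of 5: 4·5h + 3·5g = 5·(3g + 4h).
Since 3g + 4h is an integer, 5 ∣ (4x + 3y).

5(3g + 4h)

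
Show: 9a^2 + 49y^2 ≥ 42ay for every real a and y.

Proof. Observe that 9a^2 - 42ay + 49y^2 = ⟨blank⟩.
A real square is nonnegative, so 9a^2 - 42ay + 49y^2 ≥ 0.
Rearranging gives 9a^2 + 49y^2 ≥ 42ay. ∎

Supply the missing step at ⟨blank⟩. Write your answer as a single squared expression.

9a^2 - 42ay + 49y^2 is a perfect-square trinomial: the outer terms are (3a)^2 and (7y)^2, and the cross term is -2·3a·7y.
So 9a^2 - 42ay + 49y^2 = (3a - 7y)^2 ≥ 0.

(3a - 7y)^2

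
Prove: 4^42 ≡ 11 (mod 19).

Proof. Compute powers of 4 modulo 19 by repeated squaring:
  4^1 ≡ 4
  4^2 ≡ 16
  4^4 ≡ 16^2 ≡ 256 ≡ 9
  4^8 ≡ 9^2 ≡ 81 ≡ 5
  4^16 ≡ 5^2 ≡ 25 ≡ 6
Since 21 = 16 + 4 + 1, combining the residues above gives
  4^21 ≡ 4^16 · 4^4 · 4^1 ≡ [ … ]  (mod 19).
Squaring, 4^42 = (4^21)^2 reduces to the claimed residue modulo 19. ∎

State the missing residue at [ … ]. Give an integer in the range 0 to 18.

Multiply the listed residues: 6 · 9 · 4 = 54 → 216.
Reducing modulo 19: 216 = 11·19 + 7, so 4^21 ≡ 7.

7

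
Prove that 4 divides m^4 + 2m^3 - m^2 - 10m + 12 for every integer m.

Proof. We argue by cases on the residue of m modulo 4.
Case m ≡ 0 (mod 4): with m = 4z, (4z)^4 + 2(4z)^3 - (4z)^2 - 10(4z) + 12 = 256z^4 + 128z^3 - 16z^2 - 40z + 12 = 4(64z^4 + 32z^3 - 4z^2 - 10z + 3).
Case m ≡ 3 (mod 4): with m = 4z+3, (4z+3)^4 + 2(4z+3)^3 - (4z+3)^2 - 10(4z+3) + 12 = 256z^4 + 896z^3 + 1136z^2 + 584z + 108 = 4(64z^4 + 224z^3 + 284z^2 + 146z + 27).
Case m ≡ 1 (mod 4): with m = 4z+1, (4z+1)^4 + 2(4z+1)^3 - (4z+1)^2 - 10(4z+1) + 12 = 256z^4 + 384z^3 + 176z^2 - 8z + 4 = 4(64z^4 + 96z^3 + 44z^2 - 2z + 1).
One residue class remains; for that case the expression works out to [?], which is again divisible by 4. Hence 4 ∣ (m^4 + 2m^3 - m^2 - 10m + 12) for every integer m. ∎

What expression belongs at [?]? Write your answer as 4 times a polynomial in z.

4(64z^4 + 160z^3 + 140z^2 + 42z + 5)

Only m ≡ 2 (mod 4) is unaccounted for. Put m = 4z+2:
(4z+2)^4 + 2(4z+2)^3 - (4z+2)^2 - 10(4z+2) + 12 expands to 256z^4 + 640z^3 + 560z^2 + 168z + 20,
and factoring out 4 leaves 4(64z^4 + 160z^3 + 140z^2 + 42z + 5).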